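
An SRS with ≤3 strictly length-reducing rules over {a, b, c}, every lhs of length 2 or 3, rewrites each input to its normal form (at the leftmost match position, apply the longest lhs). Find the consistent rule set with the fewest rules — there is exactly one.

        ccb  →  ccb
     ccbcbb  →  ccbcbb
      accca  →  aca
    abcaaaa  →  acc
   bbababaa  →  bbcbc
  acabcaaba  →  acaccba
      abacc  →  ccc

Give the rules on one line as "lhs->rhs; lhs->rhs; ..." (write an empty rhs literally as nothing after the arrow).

  | ccb
  | ccbcbb
  | accca => acca => aca
  | abcaaaa => acaaaa => accaa => acaa => acc

aa->c; ab->a; cca->ca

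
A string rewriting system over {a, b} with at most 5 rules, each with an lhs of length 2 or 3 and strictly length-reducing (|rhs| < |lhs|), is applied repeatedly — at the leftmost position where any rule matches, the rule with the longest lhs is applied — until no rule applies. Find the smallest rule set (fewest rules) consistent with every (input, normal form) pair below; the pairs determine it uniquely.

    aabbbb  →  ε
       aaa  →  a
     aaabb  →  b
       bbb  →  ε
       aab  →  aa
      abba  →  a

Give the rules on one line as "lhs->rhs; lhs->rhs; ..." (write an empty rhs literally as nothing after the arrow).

aaa->ab; ab->a; abb->; bbb->

  | aabbbb => abb => ε
  | aaa => ab => a
  | aaabb => abbb => b
  | bbb => ε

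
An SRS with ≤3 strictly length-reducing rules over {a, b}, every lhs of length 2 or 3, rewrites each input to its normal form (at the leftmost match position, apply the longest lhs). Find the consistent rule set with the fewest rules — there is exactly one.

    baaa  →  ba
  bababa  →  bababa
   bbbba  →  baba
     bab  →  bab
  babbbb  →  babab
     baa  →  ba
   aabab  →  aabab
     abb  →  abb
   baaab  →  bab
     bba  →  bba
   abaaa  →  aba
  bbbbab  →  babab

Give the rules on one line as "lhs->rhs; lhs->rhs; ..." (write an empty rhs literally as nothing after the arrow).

  | baaa => baa => ba
  | bababa
  | bbbba => baba
  | bab

baa->ba; bbb->ba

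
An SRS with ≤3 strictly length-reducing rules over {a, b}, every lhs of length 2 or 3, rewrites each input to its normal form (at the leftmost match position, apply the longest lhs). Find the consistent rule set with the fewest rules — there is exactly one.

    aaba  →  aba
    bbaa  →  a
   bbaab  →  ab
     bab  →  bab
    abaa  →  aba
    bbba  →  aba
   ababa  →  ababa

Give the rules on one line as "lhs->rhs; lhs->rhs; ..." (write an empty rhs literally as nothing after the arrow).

aa->a; bb->a

  | aaba => aba
  | bbaa => aaa => aa => a
  | bbaab => aaab => aab => ab
  | bab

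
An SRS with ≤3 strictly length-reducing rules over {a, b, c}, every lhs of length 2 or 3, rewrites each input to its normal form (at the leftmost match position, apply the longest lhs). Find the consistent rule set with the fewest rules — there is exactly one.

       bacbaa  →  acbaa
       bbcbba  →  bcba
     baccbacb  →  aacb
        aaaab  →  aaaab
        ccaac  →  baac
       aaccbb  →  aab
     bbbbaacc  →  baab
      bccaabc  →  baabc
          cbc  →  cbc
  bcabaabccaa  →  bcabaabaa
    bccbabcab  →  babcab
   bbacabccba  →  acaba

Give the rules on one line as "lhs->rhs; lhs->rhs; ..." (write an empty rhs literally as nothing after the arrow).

bac->ac; bb->b; cc->b

  | bacbaa => acbaa
  | bbcbba => bcbba => bcba
  | baccbacb => accbacb => abbacb => abacb => aacb
  | aaaab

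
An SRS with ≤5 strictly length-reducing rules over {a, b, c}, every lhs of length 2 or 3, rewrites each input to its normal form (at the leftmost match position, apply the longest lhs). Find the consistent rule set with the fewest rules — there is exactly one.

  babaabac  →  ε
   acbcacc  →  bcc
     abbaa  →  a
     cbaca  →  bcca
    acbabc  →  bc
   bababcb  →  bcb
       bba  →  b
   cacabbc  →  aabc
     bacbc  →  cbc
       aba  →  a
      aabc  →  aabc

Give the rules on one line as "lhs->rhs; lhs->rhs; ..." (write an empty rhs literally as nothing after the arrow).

  | babaabac => baabac => abac => ac => ε
  | acbcacc => bcacc => bcc
  | abbaa => aba => a
  | cbaca => bcca

ac->; ba->; cab->aa; cba->bc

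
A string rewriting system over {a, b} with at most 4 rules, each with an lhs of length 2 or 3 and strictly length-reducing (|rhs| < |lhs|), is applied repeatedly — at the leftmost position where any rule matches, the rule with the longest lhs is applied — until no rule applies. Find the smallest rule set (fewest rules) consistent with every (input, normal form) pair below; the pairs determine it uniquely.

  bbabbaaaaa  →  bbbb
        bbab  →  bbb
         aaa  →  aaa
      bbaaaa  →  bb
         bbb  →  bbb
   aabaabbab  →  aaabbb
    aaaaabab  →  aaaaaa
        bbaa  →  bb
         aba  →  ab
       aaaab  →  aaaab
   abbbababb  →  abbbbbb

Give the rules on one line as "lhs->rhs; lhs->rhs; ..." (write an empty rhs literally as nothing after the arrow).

ba->b; baa->a; bab->a; bba->bb

  | bbabbaaaaa => bbbbaaaaa => bbbbaaaa => bbbbaaa => bbbbaa => bbbba => bbbb
  | bbab => bbb
  | aaa
  | bbaaaa => bbaaa => bbaa => bba => bb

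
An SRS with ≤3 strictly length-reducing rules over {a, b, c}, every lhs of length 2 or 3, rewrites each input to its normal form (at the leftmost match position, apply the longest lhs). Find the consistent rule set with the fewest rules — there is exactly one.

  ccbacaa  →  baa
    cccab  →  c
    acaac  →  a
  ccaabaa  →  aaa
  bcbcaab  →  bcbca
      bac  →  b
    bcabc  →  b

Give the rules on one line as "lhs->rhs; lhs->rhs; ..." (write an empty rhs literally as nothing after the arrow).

ab->; ac->; cc->

  | ccbacaa => bacaa => baa
  | cccab => cab => c
  | acaac => aac => a
  | ccaabaa => aabaa => aaa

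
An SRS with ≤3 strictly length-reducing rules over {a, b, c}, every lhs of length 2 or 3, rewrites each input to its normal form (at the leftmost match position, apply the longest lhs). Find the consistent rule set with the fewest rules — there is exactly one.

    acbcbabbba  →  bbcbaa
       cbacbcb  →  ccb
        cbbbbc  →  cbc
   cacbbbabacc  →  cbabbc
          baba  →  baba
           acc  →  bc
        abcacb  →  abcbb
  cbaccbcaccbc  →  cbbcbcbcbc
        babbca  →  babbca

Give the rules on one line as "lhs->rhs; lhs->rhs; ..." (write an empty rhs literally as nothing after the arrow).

ac->b; bbb->

  | acbcbabbba => bbcbabbba => bbcbaa
  | cbacbcb => cbbbcb => ccb
  | cbbbbc => cbc
  | cacbbbabacc => cbbbbabacc => cbabacc => cbabbc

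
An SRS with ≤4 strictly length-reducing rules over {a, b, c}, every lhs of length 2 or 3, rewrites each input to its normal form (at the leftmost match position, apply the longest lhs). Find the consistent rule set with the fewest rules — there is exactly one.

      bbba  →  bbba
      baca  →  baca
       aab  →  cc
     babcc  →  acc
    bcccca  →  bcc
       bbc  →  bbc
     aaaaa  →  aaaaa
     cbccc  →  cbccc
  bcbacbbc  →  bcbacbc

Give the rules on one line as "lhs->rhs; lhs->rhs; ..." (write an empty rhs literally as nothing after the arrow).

aab->cc; bab->a; cbb->cb; cca->

  | bbba
  | baca
  | aab => cc
  | babcc => acc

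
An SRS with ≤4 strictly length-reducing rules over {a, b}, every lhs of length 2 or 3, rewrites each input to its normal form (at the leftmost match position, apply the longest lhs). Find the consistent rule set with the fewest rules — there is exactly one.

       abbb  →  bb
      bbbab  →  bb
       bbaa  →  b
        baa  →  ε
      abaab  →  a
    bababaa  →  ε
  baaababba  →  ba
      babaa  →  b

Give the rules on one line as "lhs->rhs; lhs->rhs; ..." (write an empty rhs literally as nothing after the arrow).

  | abbb => bb
  | bbbab => bab => bb
  | bbaa => b
  | baa => ε

ab->; baa->; bab->bb; bbb->b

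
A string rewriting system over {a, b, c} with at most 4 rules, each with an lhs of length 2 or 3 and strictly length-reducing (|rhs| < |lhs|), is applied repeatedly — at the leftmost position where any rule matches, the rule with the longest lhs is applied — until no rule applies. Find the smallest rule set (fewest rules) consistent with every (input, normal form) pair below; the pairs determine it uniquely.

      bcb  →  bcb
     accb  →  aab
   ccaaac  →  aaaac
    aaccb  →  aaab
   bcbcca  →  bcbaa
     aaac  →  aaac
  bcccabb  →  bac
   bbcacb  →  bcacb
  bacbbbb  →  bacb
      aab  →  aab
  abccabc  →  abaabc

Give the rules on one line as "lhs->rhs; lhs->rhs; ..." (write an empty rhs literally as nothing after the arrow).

abb->; bb->b; cc->a

  | bcb
  | accb => aab
  | ccaaac => aaaac
  | aaccb => aaab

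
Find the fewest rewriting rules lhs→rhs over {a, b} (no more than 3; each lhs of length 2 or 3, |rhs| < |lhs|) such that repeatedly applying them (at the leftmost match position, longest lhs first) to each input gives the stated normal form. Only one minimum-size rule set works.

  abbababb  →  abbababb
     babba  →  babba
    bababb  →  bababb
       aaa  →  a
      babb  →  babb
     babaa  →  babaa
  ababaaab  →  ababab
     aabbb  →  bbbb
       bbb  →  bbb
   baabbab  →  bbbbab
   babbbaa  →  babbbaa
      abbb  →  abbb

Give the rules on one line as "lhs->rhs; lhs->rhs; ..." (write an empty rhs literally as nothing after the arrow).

aaa->a; aab->bb

  | abbababb
  | babba
  | bababb
  | aaa => a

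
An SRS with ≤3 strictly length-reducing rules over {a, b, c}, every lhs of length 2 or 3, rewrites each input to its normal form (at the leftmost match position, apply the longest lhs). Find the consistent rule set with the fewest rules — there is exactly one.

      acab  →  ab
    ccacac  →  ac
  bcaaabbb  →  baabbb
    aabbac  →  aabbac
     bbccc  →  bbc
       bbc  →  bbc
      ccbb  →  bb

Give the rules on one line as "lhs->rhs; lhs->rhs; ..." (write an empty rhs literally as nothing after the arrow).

  | acab => ab
  | ccacac => acac => ac
  | bcaaabbb => baabbb
  | aabbac

ca->; cc->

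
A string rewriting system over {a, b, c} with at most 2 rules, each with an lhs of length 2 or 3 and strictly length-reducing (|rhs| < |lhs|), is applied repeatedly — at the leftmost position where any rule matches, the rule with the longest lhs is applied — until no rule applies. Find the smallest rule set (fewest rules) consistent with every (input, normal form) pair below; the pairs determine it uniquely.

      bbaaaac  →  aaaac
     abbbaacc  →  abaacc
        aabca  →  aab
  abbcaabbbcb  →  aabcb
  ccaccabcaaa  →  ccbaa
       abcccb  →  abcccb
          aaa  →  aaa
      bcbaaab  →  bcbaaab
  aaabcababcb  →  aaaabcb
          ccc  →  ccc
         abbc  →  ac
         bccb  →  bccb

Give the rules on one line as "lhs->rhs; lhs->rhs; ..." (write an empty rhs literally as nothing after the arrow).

bb->; ca->

  | bbaaaac => aaaac
  | abbbaacc => abaacc
  | aabca => aab
  | abbcaabbbcb => acaabbbcb => aabbbcb => aabcb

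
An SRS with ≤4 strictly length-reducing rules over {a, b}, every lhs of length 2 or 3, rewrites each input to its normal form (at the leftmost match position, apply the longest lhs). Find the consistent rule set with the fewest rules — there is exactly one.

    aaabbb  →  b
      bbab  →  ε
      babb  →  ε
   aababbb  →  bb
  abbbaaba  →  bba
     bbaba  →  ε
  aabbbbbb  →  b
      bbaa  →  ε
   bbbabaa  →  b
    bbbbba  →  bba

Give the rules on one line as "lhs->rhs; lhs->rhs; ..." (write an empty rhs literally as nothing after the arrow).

aa->b; ab->b; aba->ab; bbb->

  | aaabbb => babbb => bbbb => b
  | bbab => bbb => ε
  | babb => bbb => ε
  | aababbb => bbabbb => bbbbb => bb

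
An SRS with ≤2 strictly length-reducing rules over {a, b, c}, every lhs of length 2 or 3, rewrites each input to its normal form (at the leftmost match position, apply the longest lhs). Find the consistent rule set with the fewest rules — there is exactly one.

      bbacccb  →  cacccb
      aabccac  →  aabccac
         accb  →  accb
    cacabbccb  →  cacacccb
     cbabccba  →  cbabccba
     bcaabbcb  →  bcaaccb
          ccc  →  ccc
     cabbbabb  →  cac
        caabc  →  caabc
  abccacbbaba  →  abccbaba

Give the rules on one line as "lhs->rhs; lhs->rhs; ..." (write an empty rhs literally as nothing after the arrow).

  | bbacccb => cacccb
  | aabccac
  | accb
  | cacabbccb => cacacccb

acb->; bb->c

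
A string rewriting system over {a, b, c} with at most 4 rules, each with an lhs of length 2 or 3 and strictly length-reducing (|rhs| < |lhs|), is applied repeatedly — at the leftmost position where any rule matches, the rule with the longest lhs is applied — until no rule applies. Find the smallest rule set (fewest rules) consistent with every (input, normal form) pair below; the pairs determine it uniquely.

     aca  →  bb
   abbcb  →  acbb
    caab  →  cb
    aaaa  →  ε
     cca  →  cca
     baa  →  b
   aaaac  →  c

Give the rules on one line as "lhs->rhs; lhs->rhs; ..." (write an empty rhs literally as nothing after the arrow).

  | aca => bb
  | abbcb => acbb
  | caab => cb
  | aaaa => aa => ε

aa->; aca->bb; bbc->cb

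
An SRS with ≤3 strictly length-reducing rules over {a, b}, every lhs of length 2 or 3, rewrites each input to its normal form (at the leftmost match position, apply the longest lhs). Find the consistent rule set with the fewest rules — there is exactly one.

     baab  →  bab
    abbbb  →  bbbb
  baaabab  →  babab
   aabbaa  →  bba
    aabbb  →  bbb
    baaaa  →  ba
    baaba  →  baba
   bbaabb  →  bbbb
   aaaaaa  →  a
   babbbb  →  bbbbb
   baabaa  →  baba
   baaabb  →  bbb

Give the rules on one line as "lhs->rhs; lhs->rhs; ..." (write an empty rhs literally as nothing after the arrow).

  | baab => bab
  | abbbb => bbbb
  | baaabab => baabab => babab
  | aabbaa => abbaa => bbaa => bba

aa->a; abb->bb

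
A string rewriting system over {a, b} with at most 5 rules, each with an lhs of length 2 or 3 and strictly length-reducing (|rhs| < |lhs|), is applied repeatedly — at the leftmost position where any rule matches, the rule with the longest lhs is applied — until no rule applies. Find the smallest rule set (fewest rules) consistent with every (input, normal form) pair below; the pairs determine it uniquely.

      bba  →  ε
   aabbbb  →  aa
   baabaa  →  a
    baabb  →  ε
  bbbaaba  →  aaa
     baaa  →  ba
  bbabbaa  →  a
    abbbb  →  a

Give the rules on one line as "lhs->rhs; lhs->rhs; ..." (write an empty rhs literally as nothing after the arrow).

  | bba => ε
  | aabbbb => aabbb => aabb => aab => aa
  | baabaa => bbaa => a
  | baabb => bbb => ε

ab->a; baa->b; bba->; bbb->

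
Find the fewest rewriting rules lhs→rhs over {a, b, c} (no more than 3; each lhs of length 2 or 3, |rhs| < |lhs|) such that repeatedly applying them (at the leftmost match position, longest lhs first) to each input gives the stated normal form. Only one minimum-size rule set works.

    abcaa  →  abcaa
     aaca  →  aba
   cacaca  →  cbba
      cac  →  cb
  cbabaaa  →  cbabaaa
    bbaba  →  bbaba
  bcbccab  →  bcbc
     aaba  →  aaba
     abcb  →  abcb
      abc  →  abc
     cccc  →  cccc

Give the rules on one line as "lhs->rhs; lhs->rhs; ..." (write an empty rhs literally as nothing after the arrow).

ac->b; cab->

  | abcaa
  | aaca => aba
  | cacaca => cbaca => cbba
  | cac => cb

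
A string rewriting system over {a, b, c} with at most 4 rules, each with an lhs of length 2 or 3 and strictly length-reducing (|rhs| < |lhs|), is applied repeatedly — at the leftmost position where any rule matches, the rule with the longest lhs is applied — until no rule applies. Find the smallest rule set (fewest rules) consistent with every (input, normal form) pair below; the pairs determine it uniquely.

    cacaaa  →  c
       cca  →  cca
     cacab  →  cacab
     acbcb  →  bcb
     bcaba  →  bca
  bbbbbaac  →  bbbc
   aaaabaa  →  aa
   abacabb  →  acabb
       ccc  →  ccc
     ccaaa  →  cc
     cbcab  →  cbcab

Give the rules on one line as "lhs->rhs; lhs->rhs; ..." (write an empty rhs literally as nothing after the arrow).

  | cacaaa => cacba => cba => c
  | cca
  | cacab
  | acbcb => bcb

aaa->ba; acb->b; ba->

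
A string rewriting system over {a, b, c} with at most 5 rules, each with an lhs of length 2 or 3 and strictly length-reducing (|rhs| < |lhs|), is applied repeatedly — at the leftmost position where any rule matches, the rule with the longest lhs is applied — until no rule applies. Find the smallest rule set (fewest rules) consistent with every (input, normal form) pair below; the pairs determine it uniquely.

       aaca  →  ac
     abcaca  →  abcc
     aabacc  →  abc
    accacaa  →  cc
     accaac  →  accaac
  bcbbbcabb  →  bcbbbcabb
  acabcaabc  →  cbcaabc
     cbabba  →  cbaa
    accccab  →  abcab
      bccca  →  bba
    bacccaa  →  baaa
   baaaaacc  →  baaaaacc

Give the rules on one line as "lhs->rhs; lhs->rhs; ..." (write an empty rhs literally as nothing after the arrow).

  | aaca => ac
  | abcaca => abcc
  | aabacc => acccc => abc
  | accacaa => accca => aba => cc

aba->cc; aca->c; bab->ba; ccc->b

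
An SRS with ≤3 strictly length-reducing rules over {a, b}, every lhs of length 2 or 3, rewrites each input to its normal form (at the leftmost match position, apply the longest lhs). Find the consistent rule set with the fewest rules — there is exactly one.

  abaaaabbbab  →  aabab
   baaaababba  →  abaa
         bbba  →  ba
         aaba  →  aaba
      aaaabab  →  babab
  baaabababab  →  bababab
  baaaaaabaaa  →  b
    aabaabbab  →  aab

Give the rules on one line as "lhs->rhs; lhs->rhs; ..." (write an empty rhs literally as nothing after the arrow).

  | abaaaabbbab => abbabbbab => aabbbab => aabab
  | baaaababba => bbababba => ababba => abaa
  | bbba => ba
  | aaba

aaa->b; bb->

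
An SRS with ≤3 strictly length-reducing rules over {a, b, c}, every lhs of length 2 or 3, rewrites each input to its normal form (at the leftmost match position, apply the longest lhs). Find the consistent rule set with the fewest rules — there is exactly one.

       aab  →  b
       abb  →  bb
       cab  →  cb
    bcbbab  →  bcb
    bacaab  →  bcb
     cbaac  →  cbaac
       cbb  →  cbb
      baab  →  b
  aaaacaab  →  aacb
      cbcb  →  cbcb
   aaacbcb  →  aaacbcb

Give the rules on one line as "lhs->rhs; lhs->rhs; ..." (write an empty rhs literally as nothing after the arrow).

  | aab => ab => b
  | abb => bb
  | cab => cb
  | bcbbab => bcbab => bcab => bcb

ab->b; aca->c; bab->ab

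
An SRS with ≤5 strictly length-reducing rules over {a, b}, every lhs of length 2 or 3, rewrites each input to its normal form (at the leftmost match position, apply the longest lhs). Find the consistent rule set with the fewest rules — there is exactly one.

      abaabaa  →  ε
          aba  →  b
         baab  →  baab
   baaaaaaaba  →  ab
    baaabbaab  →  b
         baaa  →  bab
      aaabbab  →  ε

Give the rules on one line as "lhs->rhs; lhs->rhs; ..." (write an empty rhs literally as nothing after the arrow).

aaa->ab; aba->b; bb->; bba->

  | abaabaa => babaa => bba => ε
  | aba => b
  | baab
  | baaaaaaaba => babaaaaba => bbaaaba => aaba => ab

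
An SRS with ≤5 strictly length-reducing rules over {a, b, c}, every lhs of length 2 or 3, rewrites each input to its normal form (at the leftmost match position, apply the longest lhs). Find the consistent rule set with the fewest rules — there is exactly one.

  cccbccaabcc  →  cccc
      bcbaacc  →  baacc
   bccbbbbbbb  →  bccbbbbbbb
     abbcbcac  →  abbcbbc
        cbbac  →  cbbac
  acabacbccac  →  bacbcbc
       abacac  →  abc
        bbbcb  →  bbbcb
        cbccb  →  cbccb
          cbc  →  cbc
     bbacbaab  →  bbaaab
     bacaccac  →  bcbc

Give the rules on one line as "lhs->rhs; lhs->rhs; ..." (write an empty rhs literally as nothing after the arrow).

aca->; ca->b; cab->c; cba->a

  | cccbccaabcc => cccbcbabcc => cccbabcc => ccabcc => cccc
  | bcbaacc => baacc
  | bccbbbbbbb
  | abbcbcac => abbcbbc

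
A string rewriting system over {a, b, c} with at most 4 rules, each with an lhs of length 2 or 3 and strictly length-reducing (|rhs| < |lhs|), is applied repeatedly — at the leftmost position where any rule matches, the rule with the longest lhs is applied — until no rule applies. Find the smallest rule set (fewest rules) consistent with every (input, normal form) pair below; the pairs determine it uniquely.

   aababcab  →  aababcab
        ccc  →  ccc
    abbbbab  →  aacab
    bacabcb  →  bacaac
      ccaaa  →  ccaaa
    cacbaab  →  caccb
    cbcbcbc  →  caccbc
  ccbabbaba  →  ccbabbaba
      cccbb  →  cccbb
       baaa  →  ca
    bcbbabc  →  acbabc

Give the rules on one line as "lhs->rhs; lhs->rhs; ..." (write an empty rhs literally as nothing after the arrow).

baa->c; bbb->bc; bcb->ac

  | aababcab
  | ccc
  | abbbbab => abcbab => aacab
  | bacabcb => bacaac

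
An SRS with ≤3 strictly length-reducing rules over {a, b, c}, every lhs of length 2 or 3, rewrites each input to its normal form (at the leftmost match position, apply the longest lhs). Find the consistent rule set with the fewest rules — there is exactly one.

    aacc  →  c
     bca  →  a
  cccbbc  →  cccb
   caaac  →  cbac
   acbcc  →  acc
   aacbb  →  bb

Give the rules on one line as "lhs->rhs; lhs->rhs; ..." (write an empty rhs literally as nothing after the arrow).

aa->b; bc->

  | aacc => bcc => c
  | bca => a
  | cccbbc => cccb
  | caaac => cbac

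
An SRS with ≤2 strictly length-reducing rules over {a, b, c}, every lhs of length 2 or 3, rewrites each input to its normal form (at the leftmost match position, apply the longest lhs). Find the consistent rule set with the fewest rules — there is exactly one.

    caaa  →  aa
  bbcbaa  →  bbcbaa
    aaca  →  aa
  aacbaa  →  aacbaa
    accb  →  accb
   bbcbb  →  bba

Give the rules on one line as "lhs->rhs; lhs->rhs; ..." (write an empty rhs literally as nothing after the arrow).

  | caaa => aa
  | bbcbaa
  | aaca => aa
  | aacbaa

ca->; cbb->a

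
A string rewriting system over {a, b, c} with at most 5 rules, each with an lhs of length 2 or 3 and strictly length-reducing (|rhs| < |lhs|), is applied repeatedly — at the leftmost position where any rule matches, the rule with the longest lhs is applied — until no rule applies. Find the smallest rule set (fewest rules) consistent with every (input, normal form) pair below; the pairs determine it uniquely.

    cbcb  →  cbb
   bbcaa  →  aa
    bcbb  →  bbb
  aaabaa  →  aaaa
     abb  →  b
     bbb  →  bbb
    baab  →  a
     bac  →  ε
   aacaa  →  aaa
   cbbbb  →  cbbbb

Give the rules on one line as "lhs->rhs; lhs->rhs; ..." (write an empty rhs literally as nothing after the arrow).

  | cbcb => cbb
  | bbcaa => bbaa => baa => aa
  | bcbb => bbb
  | aaabaa => aaaa

ab->; ac->; ba->a; bc->b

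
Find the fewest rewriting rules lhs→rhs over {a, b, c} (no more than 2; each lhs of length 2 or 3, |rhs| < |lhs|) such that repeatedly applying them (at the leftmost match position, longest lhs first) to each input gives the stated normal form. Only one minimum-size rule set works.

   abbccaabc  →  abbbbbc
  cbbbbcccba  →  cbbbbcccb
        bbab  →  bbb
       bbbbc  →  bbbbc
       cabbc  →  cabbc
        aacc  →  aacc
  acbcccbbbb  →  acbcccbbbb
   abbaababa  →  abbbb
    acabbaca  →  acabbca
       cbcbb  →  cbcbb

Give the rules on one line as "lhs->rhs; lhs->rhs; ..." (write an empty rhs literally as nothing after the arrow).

ba->b; cca->bb

  | abbccaabc => abbbbabc => abbbbbc
  | cbbbbcccba => cbbbbcccb
  | bbab => bbb
  | bbbbc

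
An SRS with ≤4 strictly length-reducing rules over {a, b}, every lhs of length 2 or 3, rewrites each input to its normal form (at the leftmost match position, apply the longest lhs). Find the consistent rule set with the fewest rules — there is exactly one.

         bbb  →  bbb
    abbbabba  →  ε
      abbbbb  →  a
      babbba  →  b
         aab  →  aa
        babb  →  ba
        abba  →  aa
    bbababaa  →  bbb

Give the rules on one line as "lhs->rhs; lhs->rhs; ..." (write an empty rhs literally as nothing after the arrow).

  | bbb
  | abbbabba => abbabba => ababba => aabba => aaba => aaa => ε
  | abbbbb => abbbb => abbb => abb => ab => a
  | babbba => babba => baba => baa => b

aaa->; ab->a; baa->b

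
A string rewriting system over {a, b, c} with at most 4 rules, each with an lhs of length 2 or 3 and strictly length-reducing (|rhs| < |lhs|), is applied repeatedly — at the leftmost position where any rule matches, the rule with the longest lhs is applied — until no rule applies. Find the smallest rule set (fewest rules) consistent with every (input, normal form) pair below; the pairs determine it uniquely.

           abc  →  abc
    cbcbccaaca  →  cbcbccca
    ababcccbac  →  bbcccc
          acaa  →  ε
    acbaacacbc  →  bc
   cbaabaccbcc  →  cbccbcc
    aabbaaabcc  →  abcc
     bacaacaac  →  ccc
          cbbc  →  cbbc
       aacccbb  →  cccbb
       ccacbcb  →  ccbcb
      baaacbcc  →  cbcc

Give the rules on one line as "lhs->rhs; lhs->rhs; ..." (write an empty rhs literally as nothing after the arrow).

  | abc
  | cbcbccaaca => cbcbccca
  | ababcccbac => bbcccbac => bbcccc
  | acaa => aa => ε

aa->; aba->b; ac->; ba->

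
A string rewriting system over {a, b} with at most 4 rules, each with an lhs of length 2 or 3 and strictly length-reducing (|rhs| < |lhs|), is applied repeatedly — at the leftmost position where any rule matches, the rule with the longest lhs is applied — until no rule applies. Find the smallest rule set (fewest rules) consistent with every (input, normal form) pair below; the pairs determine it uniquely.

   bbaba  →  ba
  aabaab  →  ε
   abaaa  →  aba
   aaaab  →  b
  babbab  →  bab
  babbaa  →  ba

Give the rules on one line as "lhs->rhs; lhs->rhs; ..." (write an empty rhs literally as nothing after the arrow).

aa->; bb->; bba->bb

  | bbaba => bbba => ba
  | aabaab => baab => bb => ε
  | abaaa => aba
  | aaaab => aab => b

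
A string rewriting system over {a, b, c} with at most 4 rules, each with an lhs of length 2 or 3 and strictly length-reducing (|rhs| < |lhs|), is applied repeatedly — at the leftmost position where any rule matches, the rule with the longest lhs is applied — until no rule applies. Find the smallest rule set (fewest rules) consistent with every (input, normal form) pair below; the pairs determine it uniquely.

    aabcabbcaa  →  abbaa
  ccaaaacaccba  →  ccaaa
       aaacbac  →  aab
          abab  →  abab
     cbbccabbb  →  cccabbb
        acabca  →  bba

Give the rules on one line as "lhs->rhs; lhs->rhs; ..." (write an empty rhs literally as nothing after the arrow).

ac->b; acb->; bc->c

  | aabcabbcaa => aacabbcaa => ababbcaa => ababcaa => abacaa => abbaa
  | ccaaaacaccba => ccaaabaccba => ccaaabbcba => ccaaabcba => ccaaacba => ccaaa
  | aaacbac => aaac => aab
  | abab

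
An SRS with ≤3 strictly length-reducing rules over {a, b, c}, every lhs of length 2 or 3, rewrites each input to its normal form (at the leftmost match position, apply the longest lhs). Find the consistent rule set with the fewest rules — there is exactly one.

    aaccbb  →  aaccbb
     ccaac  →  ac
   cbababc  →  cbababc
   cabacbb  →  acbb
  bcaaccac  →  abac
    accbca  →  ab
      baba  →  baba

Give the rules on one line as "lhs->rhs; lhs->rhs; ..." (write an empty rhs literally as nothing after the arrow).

bca->ab; cab->; cca->

  | aaccbb
  | ccaac => ac
  | cbababc
  | cabacbb => acbb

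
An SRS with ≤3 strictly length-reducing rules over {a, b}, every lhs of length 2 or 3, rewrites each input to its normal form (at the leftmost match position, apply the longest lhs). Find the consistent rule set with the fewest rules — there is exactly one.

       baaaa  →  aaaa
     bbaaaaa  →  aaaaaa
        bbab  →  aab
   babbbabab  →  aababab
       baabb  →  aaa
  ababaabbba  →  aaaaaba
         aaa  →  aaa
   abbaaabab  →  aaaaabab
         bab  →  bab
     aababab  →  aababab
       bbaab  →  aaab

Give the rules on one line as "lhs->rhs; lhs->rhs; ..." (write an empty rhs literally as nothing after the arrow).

baa->aa; bb->a

  | baaaa => aaaa
  | bbaaaaa => aaaaaa
  | bbab => aab
  | babbbabab => baababab => aababab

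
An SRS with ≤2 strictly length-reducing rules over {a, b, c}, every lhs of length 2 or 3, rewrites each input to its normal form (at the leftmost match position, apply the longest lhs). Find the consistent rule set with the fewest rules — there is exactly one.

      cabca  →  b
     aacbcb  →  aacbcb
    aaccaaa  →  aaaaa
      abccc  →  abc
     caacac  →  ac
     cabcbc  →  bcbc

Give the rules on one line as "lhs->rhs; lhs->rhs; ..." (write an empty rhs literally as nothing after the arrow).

  | cabca => bca => b
  | aacbcb
  | aaccaaa => aaaaa
  | abccc => abc

ca->; cc->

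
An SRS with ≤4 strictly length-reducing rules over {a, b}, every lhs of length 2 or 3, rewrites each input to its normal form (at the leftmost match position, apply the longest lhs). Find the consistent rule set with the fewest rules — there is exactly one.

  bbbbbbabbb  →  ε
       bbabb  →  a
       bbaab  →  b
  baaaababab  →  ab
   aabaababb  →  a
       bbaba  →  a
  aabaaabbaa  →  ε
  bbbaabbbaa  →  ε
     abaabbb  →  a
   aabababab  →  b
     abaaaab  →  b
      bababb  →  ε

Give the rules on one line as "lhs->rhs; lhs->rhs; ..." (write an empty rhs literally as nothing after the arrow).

  | bbbbbbabbb => abbbabbb => aaabbb => abbb => aa => ε
  | bbabb => abb => a
  | bbaab => aab => b
  | baaaababab => aaababab => ababab => abab => ab

aa->; ba->; bb->; bbb->a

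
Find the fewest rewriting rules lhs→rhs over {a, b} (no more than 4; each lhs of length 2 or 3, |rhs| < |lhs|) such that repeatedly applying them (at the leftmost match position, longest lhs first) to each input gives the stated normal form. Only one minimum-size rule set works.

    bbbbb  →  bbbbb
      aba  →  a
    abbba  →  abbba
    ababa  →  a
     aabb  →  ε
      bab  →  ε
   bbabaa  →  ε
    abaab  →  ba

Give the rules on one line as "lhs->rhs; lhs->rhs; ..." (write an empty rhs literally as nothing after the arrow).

aab->ba; aba->a; baa->; bab->

  | bbbbb
  | aba => a
  | abbba
  | ababa => aba => a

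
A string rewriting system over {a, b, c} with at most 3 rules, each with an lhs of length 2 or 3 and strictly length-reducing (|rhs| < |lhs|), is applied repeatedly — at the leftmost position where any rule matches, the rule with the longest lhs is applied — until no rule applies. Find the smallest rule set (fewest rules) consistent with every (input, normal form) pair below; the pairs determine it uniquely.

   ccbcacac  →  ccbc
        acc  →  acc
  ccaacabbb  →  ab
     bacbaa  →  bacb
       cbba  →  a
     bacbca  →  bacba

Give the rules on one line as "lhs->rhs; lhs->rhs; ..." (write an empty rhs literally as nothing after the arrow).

aa->; bb->; ca->a

  | ccbcacac => ccbacac => ccbaac => ccbc
  | acc
  | ccaacabbb => caacabbb => aacabbb => cabbb => abbb => ab
  | bacbaa => bacb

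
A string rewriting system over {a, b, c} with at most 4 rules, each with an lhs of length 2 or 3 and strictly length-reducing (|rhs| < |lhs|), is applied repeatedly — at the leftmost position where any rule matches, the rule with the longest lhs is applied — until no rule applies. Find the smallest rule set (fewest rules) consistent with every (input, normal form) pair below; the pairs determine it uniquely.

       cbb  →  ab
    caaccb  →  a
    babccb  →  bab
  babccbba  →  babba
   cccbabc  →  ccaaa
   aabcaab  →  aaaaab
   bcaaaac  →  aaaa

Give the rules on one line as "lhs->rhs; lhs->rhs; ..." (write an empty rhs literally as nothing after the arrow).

ac->; bc->a; cb->a

  | cbb => ab
  | caaccb => cacb => cb => a
  | babccb => baacb => bab
  | babccbba => baacbba => babba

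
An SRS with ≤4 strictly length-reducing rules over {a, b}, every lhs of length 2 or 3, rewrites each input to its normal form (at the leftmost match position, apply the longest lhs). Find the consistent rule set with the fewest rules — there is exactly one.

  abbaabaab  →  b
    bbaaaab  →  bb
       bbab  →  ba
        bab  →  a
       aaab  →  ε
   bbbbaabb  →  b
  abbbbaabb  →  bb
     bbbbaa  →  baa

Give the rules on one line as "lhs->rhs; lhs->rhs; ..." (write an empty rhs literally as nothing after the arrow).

  | abbaabaab => aabaab => bbaab => bbbb => b
  | bbaaaab => bbaabb => bbbbb => bb
  | bbab => ba
  | bab => a

aab->bb; abb->; bab->a; bbb->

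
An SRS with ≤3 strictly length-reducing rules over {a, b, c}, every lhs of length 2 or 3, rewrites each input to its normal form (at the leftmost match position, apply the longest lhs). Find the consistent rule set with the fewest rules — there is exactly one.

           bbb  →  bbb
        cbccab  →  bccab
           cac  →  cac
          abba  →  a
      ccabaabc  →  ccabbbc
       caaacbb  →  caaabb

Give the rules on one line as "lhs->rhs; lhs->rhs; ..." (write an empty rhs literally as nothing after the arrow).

baa->bb; bba->; cb->b

  | bbb
  | cbccab => bccab
  | cac
  | abba => a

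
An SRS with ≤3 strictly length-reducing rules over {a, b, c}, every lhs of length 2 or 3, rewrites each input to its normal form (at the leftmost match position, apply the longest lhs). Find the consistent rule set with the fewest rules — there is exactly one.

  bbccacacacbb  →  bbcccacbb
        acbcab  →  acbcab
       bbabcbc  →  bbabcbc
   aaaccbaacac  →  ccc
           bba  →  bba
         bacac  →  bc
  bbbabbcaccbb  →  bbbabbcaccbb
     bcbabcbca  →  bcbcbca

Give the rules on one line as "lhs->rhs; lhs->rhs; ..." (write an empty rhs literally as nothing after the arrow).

aaa->; aca->; cba->c

  | bbccacacacbb => bbcccacbb
  | acbcab
  | bbabcbc
  | aaaccbaacac => ccbaacac => ccacac => ccc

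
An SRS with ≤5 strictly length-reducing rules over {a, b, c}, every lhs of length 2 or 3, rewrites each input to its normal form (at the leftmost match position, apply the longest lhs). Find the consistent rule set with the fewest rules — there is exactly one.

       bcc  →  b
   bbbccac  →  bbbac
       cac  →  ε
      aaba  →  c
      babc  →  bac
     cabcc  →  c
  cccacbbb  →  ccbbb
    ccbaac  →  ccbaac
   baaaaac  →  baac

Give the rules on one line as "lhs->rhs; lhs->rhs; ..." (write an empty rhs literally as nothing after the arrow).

  | bcc => bc => b
  | bbbccac => bbbcac => bbbac
  | cac => ε
  | aaba => aaa => c

aaa->c; ab->a; bc->b; cac->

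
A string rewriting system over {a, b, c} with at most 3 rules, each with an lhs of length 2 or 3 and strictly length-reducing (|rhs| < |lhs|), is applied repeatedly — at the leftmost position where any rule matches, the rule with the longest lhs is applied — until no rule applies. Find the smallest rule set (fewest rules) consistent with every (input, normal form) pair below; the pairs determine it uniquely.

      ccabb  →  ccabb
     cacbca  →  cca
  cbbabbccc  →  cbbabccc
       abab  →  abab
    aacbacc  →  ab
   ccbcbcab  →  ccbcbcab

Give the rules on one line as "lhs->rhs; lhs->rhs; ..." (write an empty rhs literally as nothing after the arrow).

  | ccabb
  | cacbca => cca
  | cbbabbccc => cbbabccc
  | abab

acb->; acc->b; bbc->bc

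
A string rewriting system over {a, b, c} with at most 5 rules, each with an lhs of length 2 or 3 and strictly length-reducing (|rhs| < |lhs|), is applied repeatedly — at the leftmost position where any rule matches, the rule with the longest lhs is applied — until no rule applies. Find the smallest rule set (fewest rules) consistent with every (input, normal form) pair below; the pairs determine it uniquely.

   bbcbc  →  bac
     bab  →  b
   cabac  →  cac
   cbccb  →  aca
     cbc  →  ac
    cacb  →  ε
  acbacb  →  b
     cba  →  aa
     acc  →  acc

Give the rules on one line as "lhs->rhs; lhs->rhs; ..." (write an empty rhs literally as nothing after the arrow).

ab->; acb->bb; bb->b; cb->a

  | bbcbc => bcbc => bac
  | bab => b
  | cabac => cac
  | cbccb => accb => aca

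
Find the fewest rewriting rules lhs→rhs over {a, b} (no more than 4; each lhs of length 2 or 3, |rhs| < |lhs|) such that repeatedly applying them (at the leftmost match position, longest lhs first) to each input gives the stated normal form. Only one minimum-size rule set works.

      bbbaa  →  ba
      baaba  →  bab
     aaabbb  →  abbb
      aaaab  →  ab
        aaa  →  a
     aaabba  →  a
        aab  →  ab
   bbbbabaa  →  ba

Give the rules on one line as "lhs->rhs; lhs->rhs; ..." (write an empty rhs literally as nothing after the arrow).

aa->a; aba->ab; bba->

  | bbbaa => ba
  | baaba => baba => bab
  | aaabbb => aabbb => abbb
  | aaaab => aaab => aab => ab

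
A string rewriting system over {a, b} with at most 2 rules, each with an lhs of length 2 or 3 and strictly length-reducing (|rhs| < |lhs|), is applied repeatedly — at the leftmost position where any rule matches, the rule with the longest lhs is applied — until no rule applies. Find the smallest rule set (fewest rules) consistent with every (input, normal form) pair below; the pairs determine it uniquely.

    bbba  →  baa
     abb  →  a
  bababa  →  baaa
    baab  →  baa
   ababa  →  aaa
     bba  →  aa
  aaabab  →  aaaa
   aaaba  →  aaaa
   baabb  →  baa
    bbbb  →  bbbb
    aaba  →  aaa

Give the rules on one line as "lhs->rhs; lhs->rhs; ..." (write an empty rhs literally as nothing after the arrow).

ab->a; bba->aa

  | bbba => baa
  | abb => ab => a
  | bababa => baaba => baaa
  | baab => baa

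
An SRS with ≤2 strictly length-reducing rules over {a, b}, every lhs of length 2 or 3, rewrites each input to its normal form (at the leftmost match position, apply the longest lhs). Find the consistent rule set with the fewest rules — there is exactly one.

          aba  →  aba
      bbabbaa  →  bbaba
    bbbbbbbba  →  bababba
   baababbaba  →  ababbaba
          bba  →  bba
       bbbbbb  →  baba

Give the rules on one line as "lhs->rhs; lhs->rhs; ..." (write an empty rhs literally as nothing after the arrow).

baa->a; bbb->ba

  | aba
  | bbabbaa => bbaba
  | bbbbbbbba => babbbbba => bababba
  | baababbaba => ababbaba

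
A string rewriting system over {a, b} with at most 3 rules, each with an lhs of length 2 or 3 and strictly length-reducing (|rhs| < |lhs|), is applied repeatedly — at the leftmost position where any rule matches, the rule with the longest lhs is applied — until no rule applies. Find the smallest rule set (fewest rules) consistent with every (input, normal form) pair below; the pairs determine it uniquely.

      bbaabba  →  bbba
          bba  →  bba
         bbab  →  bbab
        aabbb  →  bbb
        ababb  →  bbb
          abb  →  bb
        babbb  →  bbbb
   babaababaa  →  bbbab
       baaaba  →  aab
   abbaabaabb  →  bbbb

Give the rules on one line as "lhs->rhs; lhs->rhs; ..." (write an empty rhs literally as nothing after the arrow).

  | bbaabba => babba => bbba
  | bba
  | bbab
  | aabbb => abbb => bbb

aba->ab; abb->bb; baa->a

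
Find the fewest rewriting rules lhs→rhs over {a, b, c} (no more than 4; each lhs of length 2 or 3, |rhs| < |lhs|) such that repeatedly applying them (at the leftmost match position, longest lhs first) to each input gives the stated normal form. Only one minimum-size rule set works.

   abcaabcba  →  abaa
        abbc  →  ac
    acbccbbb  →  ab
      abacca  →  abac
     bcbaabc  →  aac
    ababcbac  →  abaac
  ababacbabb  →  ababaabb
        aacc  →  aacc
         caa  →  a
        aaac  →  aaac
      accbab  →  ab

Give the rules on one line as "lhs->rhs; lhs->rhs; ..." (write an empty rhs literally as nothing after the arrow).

bc->c; bca->b; ca->; cb->

  | abcaabcba => ababcba => abacba => abaa
  | abbc => abc => ac
  | acbccbbb => accbbb => acbb => ab
  | abacca => abac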